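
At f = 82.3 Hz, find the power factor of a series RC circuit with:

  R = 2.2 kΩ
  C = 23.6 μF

Step 1 — Angular frequency: ω = 2π·f = 2π·82.3 = 517.1 rad/s.
Step 2 — Component impedances:
  R: Z = R = 2200 Ω
  C: Z = 1/(jωC) = -j/(ω·C) = 0 - j81.94 Ω
Step 3 — Series combination: Z_total = R + C = 2200 - j81.94 Ω = 2202∠-2.1° Ω.
Step 4 — Power factor: PF = cos(φ) = Re(Z)/|Z| = 2200/2201.5 = 0.9993.
Step 5 — Type: Im(Z) = -81.94 ⇒ leading (phase φ = -2.1°).

PF = 0.9993 (leading, φ = -2.1°)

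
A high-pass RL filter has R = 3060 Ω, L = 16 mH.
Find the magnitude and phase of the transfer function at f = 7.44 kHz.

Step 1 — Angular frequency: ω = 2π·7440 = 4.675e+04 rad/s.
Step 2 — Transfer function: H(jω) = jωL/(R + jωL).
Step 3 — Numerator jωL = j·748; denominator R + jωL = 3060 + j748.
Step 4 — H = 0.05638 + j0.2306.
Step 5 — Magnitude: |H| = 0.2374 (-12.5 dB); phase: φ = 76.3°.

|H| = 0.2374 (-12.5 dB), φ = 76.3°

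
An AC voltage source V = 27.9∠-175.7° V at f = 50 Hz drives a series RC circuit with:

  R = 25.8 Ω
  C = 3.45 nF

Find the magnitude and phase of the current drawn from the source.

Step 1 — Angular frequency: ω = 2π·f = 2π·50 = 314.2 rad/s.
Step 2 — Component impedances:
  R: Z = R = 25.8 Ω
  C: Z = 1/(jωC) = -j/(ω·C) = 0 - j9.226e+05 Ω
Step 3 — Series combination: Z_total = R + C = 25.8 - j9.226e+05 Ω = 9.226e+05∠-90.0° Ω.
Step 4 — Source phasor: V = 27.9∠-175.7° V = -27.82 - j2.092 V.
Step 5 — Ohm's law: I = V / Z_total = (-27.82 - j2.092) / (25.8 - j9.226e+05) = 2.266e-06 - j3.015e-05 A.
Step 6 — Convert to polar: |I| = 3.024e-05 A, ∠I = -85.7°.

I = 3.024e-05∠-85.7° A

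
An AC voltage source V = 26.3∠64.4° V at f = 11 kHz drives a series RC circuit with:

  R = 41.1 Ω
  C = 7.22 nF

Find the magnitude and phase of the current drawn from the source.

Step 1 — Angular frequency: ω = 2π·f = 2π·1.1e+04 = 6.912e+04 rad/s.
Step 2 — Component impedances:
  R: Z = R = 41.1 Ω
  C: Z = 1/(jωC) = -j/(ω·C) = 0 - j2004 Ω
Step 3 — Series combination: Z_total = R + C = 41.1 - j2004 Ω = 2004∠-88.8° Ω.
Step 4 — Source phasor: V = 26.3∠64.4° V = 11.36 + j23.72 V.
Step 5 — Ohm's law: I = V / Z_total = (11.36 + j23.72) / (41.1 - j2004) = -0.01171 + j0.005911 A.
Step 6 — Convert to polar: |I| = 0.01312 A, ∠I = 153.2°.

I = 0.01312∠153.2° A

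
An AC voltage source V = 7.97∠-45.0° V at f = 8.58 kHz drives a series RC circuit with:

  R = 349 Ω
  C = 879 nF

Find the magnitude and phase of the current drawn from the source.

Step 1 — Angular frequency: ω = 2π·f = 2π·8580 = 5.391e+04 rad/s.
Step 2 — Component impedances:
  R: Z = R = 349 Ω
  C: Z = 1/(jωC) = -j/(ω·C) = 0 - j21.1 Ω
Step 3 — Series combination: Z_total = R + C = 349 - j21.1 Ω = 349.6∠-3.5° Ω.
Step 4 — Source phasor: V = 7.97∠-45.0° V = 5.636 - j5.636 V.
Step 5 — Ohm's law: I = V / Z_total = (5.636 - j5.636) / (349 - j21.1) = 0.01706 - j0.01512 A.
Step 6 — Convert to polar: |I| = 0.0228 A, ∠I = -41.5°.

I = 0.0228∠-41.5° A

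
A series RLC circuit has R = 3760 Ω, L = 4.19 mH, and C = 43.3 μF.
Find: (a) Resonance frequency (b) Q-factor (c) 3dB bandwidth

Step 1 — Resonance: ω₀ = 1/√(LC) = 1/√(0.00419·4.33e-05) = 2348 rad/s.
Step 2 — f₀ = ω₀/(2π) = 373.7 Hz.
Step 3 — Series Q: Q = ω₀L/R = 2348·0.00419/3760 = 0.002616.
Step 4 — Bandwidth: Δω = ω₀/Q = 8.974e+05 rad/s; BW = Δω/(2π) = 1.428e+05 Hz.

(a) f₀ = 373.7 Hz  (b) Q = 0.002616  (c) BW = 1.428e+05 Hz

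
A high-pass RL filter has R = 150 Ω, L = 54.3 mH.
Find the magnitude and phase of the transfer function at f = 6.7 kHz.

Step 1 — Angular frequency: ω = 2π·6700 = 4.21e+04 rad/s.
Step 2 — Transfer function: H(jω) = jωL/(R + jωL).
Step 3 — Numerator jωL = j·2286; denominator R + jωL = 150 + j2286.
Step 4 — H = 0.9957 + j0.06534.
Step 5 — Magnitude: |H| = 0.9979 (-0.0 dB); phase: φ = 3.8°.

|H| = 0.9979 (-0.0 dB), φ = 3.8°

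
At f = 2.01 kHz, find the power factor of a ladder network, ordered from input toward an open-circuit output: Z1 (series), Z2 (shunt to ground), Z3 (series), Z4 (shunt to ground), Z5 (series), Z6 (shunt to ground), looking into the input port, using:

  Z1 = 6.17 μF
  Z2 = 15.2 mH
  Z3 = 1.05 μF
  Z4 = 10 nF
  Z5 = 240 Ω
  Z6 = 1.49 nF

Step 1 — Angular frequency: ω = 2π·f = 2π·2010 = 1.263e+04 rad/s.
Step 2 — Component impedances:
  Z1: Z = 1/(jωC) = -j/(ω·C) = 0 - j12.83 Ω
  Z2: Z = jωL = j·1.263e+04·0.0152 = 0 + j192 Ω
  Z3: Z = 1/(jωC) = -j/(ω·C) = 0 - j75.41 Ω
  Z4: Z = 1/(jωC) = -j/(ω·C) = 0 - j7918 Ω
  Z5: Z = R = 240 Ω
  Z6: Z = 1/(jωC) = -j/(ω·C) = 0 - j5.314e+04 Ω
Step 3 — Ladder network (open output): work backward from the far end, alternating series and parallel combinations. Z_in = 0.00324 + j184.6 Ω = 184.6∠90.0° Ω.
Step 4 — Power factor: PF = cos(φ) = Re(Z)/|Z| = 0.0032403/184.57 = 1.756e-05.
Step 5 — Type: Im(Z) = 184.6 ⇒ lagging (phase φ = 90.0°).

PF = 1.756e-05 (lagging, φ = 90.0°)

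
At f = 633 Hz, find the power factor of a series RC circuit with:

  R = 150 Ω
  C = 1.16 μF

Step 1 — Angular frequency: ω = 2π·f = 2π·633 = 3977 rad/s.
Step 2 — Component impedances:
  R: Z = R = 150 Ω
  C: Z = 1/(jωC) = -j/(ω·C) = 0 - j216.7 Ω
Step 3 — Series combination: Z_total = R + C = 150 - j216.7 Ω = 263.6∠-55.3° Ω.
Step 4 — Power factor: PF = cos(φ) = Re(Z)/|Z| = 150/263.59 = 0.5691.
Step 5 — Type: Im(Z) = -216.7 ⇒ leading (phase φ = -55.3°).

PF = 0.5691 (leading, φ = -55.3°)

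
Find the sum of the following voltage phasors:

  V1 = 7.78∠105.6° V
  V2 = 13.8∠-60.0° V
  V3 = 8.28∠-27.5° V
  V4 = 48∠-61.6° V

Step 1 — Convert each phasor to rectangular form:
  V1 = 7.78·(cos(105.6°) + j·sin(105.6°)) = -2.092 + j7.493 V
  V2 = 13.8·(cos(-60.0°) + j·sin(-60.0°)) = 6.9 - j11.95 V
  V3 = 8.28·(cos(-27.5°) + j·sin(-27.5°)) = 7.344 - j3.823 V
  V4 = 48·(cos(-61.6°) + j·sin(-61.6°)) = 22.83 - j42.22 V
Step 2 — Sum components: V_total = 34.98 - j50.5 V.
Step 3 — Convert to polar: |V_total| = 61.44 V, ∠V_total = -55.3°.

V_total = 61.44∠-55.3° V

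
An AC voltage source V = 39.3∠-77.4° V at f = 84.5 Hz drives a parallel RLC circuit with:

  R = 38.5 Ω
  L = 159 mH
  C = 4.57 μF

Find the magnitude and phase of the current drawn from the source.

Step 1 — Angular frequency: ω = 2π·f = 2π·84.5 = 530.9 rad/s.
Step 2 — Component impedances:
  R: Z = R = 38.5 Ω
  L: Z = jωL = j·530.9·0.159 = 0 + j84.42 Ω
  C: Z = 1/(jωC) = -j/(ω·C) = 0 - j412.1 Ω
Step 3 — Parallel combination: 1/Z_total = 1/R + 1/L + 1/C; Z_total = 34.03 + j12.34 Ω = 36.19∠19.9° Ω.
Step 4 — Source phasor: V = 39.3∠-77.4° V = 8.573 - j38.35 V.
Step 5 — Ohm's law: I = V / Z_total = (8.573 - j38.35) / (34.03 + j12.34) = -0.1386 - j1.077 A.
Step 6 — Convert to polar: |I| = 1.086 A, ∠I = -97.3°.

I = 1.086∠-97.3° A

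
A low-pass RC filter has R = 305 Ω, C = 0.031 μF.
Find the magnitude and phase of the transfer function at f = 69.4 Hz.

Step 1 — Angular frequency: ω = 2π·69.4 = 436.1 rad/s.
Step 2 — Transfer function: H(jω) = 1/(1 + jωRC).
Step 3 — Denominator: 1 + jωRC = 1 + j·436.1·305·3.1e-08 = 1 + j0.004123.
Step 4 — H = 1 - j0.004123.
Step 5 — Magnitude: |H| = 1 (-0.0 dB); phase: φ = -0.2°.

|H| = 1 (-0.0 dB), φ = -0.2°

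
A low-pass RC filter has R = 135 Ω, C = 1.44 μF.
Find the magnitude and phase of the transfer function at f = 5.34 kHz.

Step 1 — Angular frequency: ω = 2π·5340 = 3.355e+04 rad/s.
Step 2 — Transfer function: H(jω) = 1/(1 + jωRC).
Step 3 — Denominator: 1 + jωRC = 1 + j·3.355e+04·135·1.44e-06 = 1 + j6.523.
Step 4 — H = 0.02297 - j0.1498.
Step 5 — Magnitude: |H| = 0.1515 (-16.4 dB); phase: φ = -81.3°.

|H| = 0.1515 (-16.4 dB), φ = -81.3°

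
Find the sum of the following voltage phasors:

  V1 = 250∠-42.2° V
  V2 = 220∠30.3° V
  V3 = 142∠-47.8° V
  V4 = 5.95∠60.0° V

Step 1 — Convert each phasor to rectangular form:
  V1 = 250·(cos(-42.2°) + j·sin(-42.2°)) = 185.2 - j167.9 V
  V2 = 220·(cos(30.3°) + j·sin(30.3°)) = 189.9 + j111 V
  V3 = 142·(cos(-47.8°) + j·sin(-47.8°)) = 95.38 - j105.2 V
  V4 = 5.95·(cos(60.0°) + j·sin(60.0°)) = 2.975 + j5.153 V
Step 2 — Sum components: V_total = 473.5 - j157 V.
Step 3 — Convert to polar: |V_total| = 498.8 V, ∠V_total = -18.3°.

V_total = 498.8∠-18.3° V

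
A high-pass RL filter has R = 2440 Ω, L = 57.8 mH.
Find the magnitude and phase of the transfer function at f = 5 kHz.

Step 1 — Angular frequency: ω = 2π·5000 = 3.142e+04 rad/s.
Step 2 — Transfer function: H(jω) = jωL/(R + jωL).
Step 3 — Numerator jωL = j·1816; denominator R + jωL = 2440 + j1816.
Step 4 — H = 0.3564 + j0.4789.
Step 5 — Magnitude: |H| = 0.597 (-4.5 dB); phase: φ = 53.3°.

|H| = 0.597 (-4.5 dB), φ = 53.3°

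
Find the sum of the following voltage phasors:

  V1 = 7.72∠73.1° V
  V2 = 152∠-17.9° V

Step 1 — Convert each phasor to rectangular form:
  V1 = 7.72·(cos(73.1°) + j·sin(73.1°)) = 2.244 + j7.387 V
  V2 = 152·(cos(-17.9°) + j·sin(-17.9°)) = 144.6 - j46.72 V
Step 2 — Sum components: V_total = 146.9 - j39.33 V.
Step 3 — Convert to polar: |V_total| = 152.1 V, ∠V_total = -15.0°.

V_total = 152.1∠-15.0° V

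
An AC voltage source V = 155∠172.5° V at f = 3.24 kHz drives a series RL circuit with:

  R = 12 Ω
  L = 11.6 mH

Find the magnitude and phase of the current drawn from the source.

Step 1 — Angular frequency: ω = 2π·f = 2π·3240 = 2.036e+04 rad/s.
Step 2 — Component impedances:
  R: Z = R = 12 Ω
  L: Z = jωL = j·2.036e+04·0.0116 = 0 + j236.1 Ω
Step 3 — Series combination: Z_total = R + L = 12 + j236.1 Ω = 236.5∠87.1° Ω.
Step 4 — Source phasor: V = 155∠172.5° V = -153.7 + j20.23 V.
Step 5 — Ohm's law: I = V / Z_total = (-153.7 + j20.23) / (12 + j236.1) = 0.05247 + j0.6534 A.
Step 6 — Convert to polar: |I| = 0.6555 A, ∠I = 85.4°.

I = 0.6555∠85.4° A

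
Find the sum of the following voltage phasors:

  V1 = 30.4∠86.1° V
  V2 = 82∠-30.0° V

Step 1 — Convert each phasor to rectangular form:
  V1 = 30.4·(cos(86.1°) + j·sin(86.1°)) = 2.068 + j30.33 V
  V2 = 82·(cos(-30.0°) + j·sin(-30.0°)) = 71.01 - j41 V
Step 2 — Sum components: V_total = 73.08 - j10.67 V.
Step 3 — Convert to polar: |V_total| = 73.86 V, ∠V_total = -8.3°.

V_total = 73.86∠-8.3° V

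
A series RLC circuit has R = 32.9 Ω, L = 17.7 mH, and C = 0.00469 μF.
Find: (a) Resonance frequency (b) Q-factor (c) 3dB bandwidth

Step 1 — Resonance: ω₀ = 1/√(LC) = 1/√(0.0177·4.69e-09) = 1.098e+05 rad/s.
Step 2 — f₀ = ω₀/(2π) = 1.747e+04 Hz.
Step 3 — Series Q: Q = ω₀L/R = 1.098e+05·0.0177/32.9 = 59.05.
Step 4 — Bandwidth: Δω = ω₀/Q = 1859 rad/s; BW = Δω/(2π) = 295.8 Hz.

(a) f₀ = 1.747e+04 Hz  (b) Q = 59.05  (c) BW = 295.8 Hz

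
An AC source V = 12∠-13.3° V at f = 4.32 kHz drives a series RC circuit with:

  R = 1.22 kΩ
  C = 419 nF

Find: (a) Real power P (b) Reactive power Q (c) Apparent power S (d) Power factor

Step 1 — Angular frequency: ω = 2π·f = 2π·4320 = 2.714e+04 rad/s.
Step 2 — Component impedances:
  R: Z = R = 1220 Ω
  C: Z = 1/(jωC) = -j/(ω·C) = 0 - j87.93 Ω
Step 3 — Series combination: Z_total = R + C = 1220 - j87.93 Ω = 1223∠-4.1° Ω.
Step 4 — Source phasor: V = 12∠-13.3° V = 11.68 - j2.761 V.
Step 5 — Current: I = V / Z = 0.009685 - j0.001565 A = 0.009811∠-9.2° A.
Step 6 — Complex power: S = V·I* = 0.1174 - j0.008463 VA.
Step 7 — Real power: P = Re(S) = 0.1174 W.
Step 8 — Reactive power: Q = Im(S) = -0.008463 VAR.
Step 9 — Apparent power: |S| = 0.1177 VA.
Step 10 — Power factor: PF = P/|S| = 0.9974 (leading).

(a) P = 0.1174 W  (b) Q = -0.008463 VAR  (c) S = 0.1177 VA  (d) PF = 0.9974 (leading)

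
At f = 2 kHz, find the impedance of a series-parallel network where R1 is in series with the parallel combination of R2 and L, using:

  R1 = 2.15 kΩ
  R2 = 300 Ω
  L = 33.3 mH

Step 1 — Angular frequency: ω = 2π·f = 2π·2000 = 1.257e+04 rad/s.
Step 2 — Component impedances:
  R1: Z = R = 2150 Ω
  R2: Z = R = 300 Ω
  L: Z = jωL = j·1.257e+04·0.0333 = 0 + j418.5 Ω
Step 3 — Parallel branch: R2 || L = 1/(1/R2 + 1/L) = 198.2 + j142.1 Ω.
Step 4 — Series with R1: Z_total = R1 + (R2 || L) = 2348 + j142.1 Ω = 2352∠3.5° Ω.

Z = 2348 + j142.1 Ω = 2352∠3.5° Ω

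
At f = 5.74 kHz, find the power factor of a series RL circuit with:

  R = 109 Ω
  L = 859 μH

Step 1 — Angular frequency: ω = 2π·f = 2π·5740 = 3.607e+04 rad/s.
Step 2 — Component impedances:
  R: Z = R = 109 Ω
  L: Z = jωL = j·3.607e+04·0.000859 = 0 + j30.98 Ω
Step 3 — Series combination: Z_total = R + L = 109 + j30.98 Ω = 113.3∠15.9° Ω.
Step 4 — Power factor: PF = cos(φ) = Re(Z)/|Z| = 109/113.32 = 0.9619.
Step 5 — Type: Im(Z) = 30.98 ⇒ lagging (phase φ = 15.9°).

PF = 0.9619 (lagging, φ = 15.9°)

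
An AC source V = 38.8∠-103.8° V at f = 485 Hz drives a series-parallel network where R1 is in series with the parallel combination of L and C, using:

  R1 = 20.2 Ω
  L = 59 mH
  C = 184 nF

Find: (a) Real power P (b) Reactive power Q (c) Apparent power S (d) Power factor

Step 1 — Angular frequency: ω = 2π·f = 2π·485 = 3047 rad/s.
Step 2 — Component impedances:
  R1: Z = R = 20.2 Ω
  L: Z = jωL = j·3047·0.059 = 0 + j179.8 Ω
  C: Z = 1/(jωC) = -j/(ω·C) = 0 - j1783 Ω
Step 3 — Parallel branch: L || C = 1/(1/L + 1/C) = 0 + j200 Ω.
Step 4 — Series with R1: Z_total = R1 + (L || C) = 20.2 + j200 Ω = 201∠84.2° Ω.
Step 5 — Source phasor: V = 38.8∠-103.8° V = -9.255 - j37.68 V.
Step 6 — Current: I = V / Z = -0.1912 + j0.02697 A = 0.1931∠172.0° A.
Step 7 — Complex power: S = V·I* = 0.7529 + j7.453 VA.
Step 8 — Real power: P = Re(S) = 0.7529 W.
Step 9 — Reactive power: Q = Im(S) = 7.453 VAR.
Step 10 — Apparent power: |S| = 7.491 VA.
Step 11 — Power factor: PF = P/|S| = 0.1005 (lagging).

(a) P = 0.7529 W  (b) Q = 7.453 VAR  (c) S = 7.491 VA  (d) PF = 0.1005 (lagging)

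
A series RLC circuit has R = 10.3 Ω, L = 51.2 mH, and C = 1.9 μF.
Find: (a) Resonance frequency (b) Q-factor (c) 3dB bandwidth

Step 1 — Resonance condition Im(Z)=0 gives ω₀ = 1/√(LC).
Step 2 — ω₀ = 1/√(0.0512·1.9e-06) = 3206 rad/s.
Step 3 — f₀ = ω₀/(2π) = 510.3 Hz.
Step 4 — Series Q: Q = ω₀L/R = 3206·0.0512/10.3 = 15.94.
Step 5 — 3dB bandwidth: Δω = ω₀/Q = 201.2 rad/s; BW = Δω/(2π) = 32.02 Hz.

(a) f₀ = 510.3 Hz  (b) Q = 15.94  (c) BW = 32.02 Hz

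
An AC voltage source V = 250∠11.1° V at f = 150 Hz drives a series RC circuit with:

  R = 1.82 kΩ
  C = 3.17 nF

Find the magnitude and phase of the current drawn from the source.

Step 1 — Angular frequency: ω = 2π·f = 2π·150 = 942.5 rad/s.
Step 2 — Component impedances:
  R: Z = R = 1820 Ω
  C: Z = 1/(jωC) = -j/(ω·C) = 0 - j3.347e+05 Ω
Step 3 — Series combination: Z_total = R + C = 1820 - j3.347e+05 Ω = 3.347e+05∠-89.7° Ω.
Step 4 — Source phasor: V = 250∠11.1° V = 245.3 + j48.13 V.
Step 5 — Ohm's law: I = V / Z_total = (245.3 + j48.13) / (1820 - j3.347e+05) = -0.0001398 + j0.0007337 A.
Step 6 — Convert to polar: |I| = 0.0007469 A, ∠I = 100.8°.

I = 0.0007469∠100.8° A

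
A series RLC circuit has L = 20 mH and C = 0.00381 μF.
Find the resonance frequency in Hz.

Step 1 — Resonance condition Im(Z)=0 gives ω₀ = 1/√(LC).
Step 2 — ω₀ = 1/√(0.02·3.81e-09) = 1.146e+05 rad/s.
Step 3 — f₀ = ω₀/(2π) = 1.823e+04 Hz.

f₀ = 1.823e+04 Hz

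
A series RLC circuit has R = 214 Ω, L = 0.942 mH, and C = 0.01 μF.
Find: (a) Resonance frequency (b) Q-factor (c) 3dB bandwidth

Step 1 — Resonance: ω₀ = 1/√(LC) = 1/√(0.000942·1e-08) = 3.258e+05 rad/s.
Step 2 — f₀ = ω₀/(2π) = 5.186e+04 Hz.
Step 3 — Series Q: Q = ω₀L/R = 3.258e+05·0.000942/214 = 1.434.
Step 4 — Bandwidth: Δω = ω₀/Q = 2.272e+05 rad/s; BW = Δω/(2π) = 3.616e+04 Hz.

(a) f₀ = 5.186e+04 Hz  (b) Q = 1.434  (c) BW = 3.616e+04 Hz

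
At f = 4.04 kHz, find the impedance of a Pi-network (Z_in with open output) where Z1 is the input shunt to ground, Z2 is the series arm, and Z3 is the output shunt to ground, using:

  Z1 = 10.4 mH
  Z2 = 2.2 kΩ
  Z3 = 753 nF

Step 1 — Angular frequency: ω = 2π·f = 2π·4040 = 2.538e+04 rad/s.
Step 2 — Component impedances:
  Z1: Z = jωL = j·2.538e+04·0.0104 = 0 + j264 Ω
  Z2: Z = R = 2200 Ω
  Z3: Z = 1/(jωC) = -j/(ω·C) = 0 - j52.32 Ω
Step 3 — With open output, the series arm Z2 and the output shunt Z3 appear in series to ground: Z2 + Z3 = 2200 - j52.32 Ω.
Step 4 — Parallel with input shunt Z1: Z_in = Z1 || (Z2 + Z3) = 31.39 + j261 Ω = 262.9∠83.1° Ω.

Z = 31.39 + j261 Ω = 262.9∠83.1° Ω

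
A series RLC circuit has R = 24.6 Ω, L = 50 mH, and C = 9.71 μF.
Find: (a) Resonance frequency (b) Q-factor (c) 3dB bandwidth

Step 1 — Resonance condition Im(Z)=0 gives ω₀ = 1/√(LC).
Step 2 — ω₀ = 1/√(0.05·9.71e-06) = 1435 rad/s.
Step 3 — f₀ = ω₀/(2π) = 228.4 Hz.
Step 4 — Series Q: Q = ω₀L/R = 1435·0.05/24.6 = 2.917.
Step 5 — 3dB bandwidth: Δω = ω₀/Q = 492 rad/s; BW = Δω/(2π) = 78.3 Hz.

(a) f₀ = 228.4 Hz  (b) Q = 2.917  (c) BW = 78.3 Hz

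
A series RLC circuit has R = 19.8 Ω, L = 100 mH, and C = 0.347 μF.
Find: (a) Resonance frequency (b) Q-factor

Step 1 — Resonance condition Im(Z)=0 gives ω₀ = 1/√(LC).
Step 2 — ω₀ = 1/√(0.1·3.47e-07) = 5368 rad/s.
Step 3 — f₀ = ω₀/(2π) = 854.4 Hz.
Step 4 — Series Q: Q = ω₀L/R = 5368·0.1/19.8 = 27.11.

(a) f₀ = 854.4 Hz  (b) Q = 27.11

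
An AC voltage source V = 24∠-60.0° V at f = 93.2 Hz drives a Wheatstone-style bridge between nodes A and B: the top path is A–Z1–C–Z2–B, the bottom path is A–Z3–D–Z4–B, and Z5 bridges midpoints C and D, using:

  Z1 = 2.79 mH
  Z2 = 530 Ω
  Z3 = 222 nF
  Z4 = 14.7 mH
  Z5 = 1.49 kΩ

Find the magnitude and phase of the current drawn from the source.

Step 1 — Angular frequency: ω = 2π·f = 2π·93.2 = 585.6 rad/s.
Step 2 — Component impedances:
  Z1: Z = jωL = j·585.6·0.00279 = 0 + j1.634 Ω
  Z2: Z = R = 530 Ω
  Z3: Z = 1/(jωC) = -j/(ω·C) = 0 - j7692 Ω
  Z4: Z = jωL = j·585.6·0.0147 = 0 + j8.608 Ω
  Z5: Z = R = 1490 Ω
Step 3 — Bridge requires nodal analysis (the Z5 bridge couples midpoints C and D, so the two paths cannot be reduced to a simple series/parallel combination). Setting node B to ground and injecting 1 A at node A, the 3-node admittance system at A, C, D solves to V_A = Z_AB = 389.9 - j17.61 Ω = 390.3∠-2.6° Ω.
Step 4 — Source phasor: V = 24∠-60.0° V = 12 - j20.78 V.
Step 5 — Ohm's law: I = V / Z_total = (12 - j20.78) / (389.9 - j17.61) = 0.03311 - j0.05181 A.
Step 6 — Convert to polar: |I| = 0.06149 A, ∠I = -57.4°.

I = 0.06149∠-57.4° A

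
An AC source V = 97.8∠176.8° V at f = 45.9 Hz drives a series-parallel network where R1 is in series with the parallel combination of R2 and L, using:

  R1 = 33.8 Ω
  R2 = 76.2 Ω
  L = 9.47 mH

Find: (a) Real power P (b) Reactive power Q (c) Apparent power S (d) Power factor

Step 1 — Angular frequency: ω = 2π·f = 2π·45.9 = 288.4 rad/s.
Step 2 — Component impedances:
  R1: Z = R = 33.8 Ω
  R2: Z = R = 76.2 Ω
  L: Z = jωL = j·288.4·0.00947 = 0 + j2.731 Ω
Step 3 — Parallel branch: R2 || L = 1/(1/R2 + 1/L) = 0.09776 + j2.728 Ω.
Step 4 — Series with R1: Z_total = R1 + (R2 || L) = 33.9 + j2.728 Ω = 34.01∠4.6° Ω.
Step 5 — Source phasor: V = 97.8∠176.8° V = -97.65 + j5.459 V.
Step 6 — Current: I = V / Z = -2.849 + j0.3903 A = 2.876∠172.2° A.
Step 7 — Complex power: S = V·I* = 280.4 + j22.56 VA.
Step 8 — Real power: P = Re(S) = 280.4 W.
Step 9 — Reactive power: Q = Im(S) = 22.56 VAR.
Step 10 — Apparent power: |S| = 281.3 VA.
Step 11 — Power factor: PF = P/|S| = 0.9968 (lagging).

(a) P = 280.4 W  (b) Q = 22.56 VAR  (c) S = 281.3 VA  (d) PF = 0.9968 (lagging)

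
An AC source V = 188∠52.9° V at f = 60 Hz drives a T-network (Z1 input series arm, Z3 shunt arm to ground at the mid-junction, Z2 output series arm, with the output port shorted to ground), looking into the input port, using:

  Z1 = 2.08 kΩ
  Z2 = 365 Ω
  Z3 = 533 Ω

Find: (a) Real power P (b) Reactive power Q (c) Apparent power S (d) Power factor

Step 1 — Angular frequency: ω = 2π·f = 2π·60 = 377 rad/s.
Step 2 — Component impedances:
  Z1: Z = R = 2080 Ω
  Z2: Z = R = 365 Ω
  Z3: Z = R = 533 Ω
Step 3 — With the output port shorted to ground, the output series arm Z2 runs from the junction to ground; the shunt arm Z3 also runs from the junction to ground. They appear in parallel: Z3 || Z2 = 216.6 Ω.
Step 4 — Series with input arm Z1: Z_in = Z1 + (Z3 || Z2) = 2297 Ω = 2297∠0.0° Ω.
Step 5 — Source phasor: V = 188∠52.9° V = 113.4 + j149.9 V.
Step 6 — Current: I = V / Z = 0.04938 + j0.06529 A = 0.08186∠52.9° A.
Step 7 — Complex power: S = V·I* = 15.39 VA.
Step 8 — Real power: P = Re(S) = 15.39 W.
Step 9 — Reactive power: Q = Im(S) = 0 VAR.
Step 10 — Apparent power: |S| = 15.39 VA.
Step 11 — Power factor: PF = P/|S| = 1 (unity).

(a) P = 15.39 W  (b) Q = 0 VAR  (c) S = 15.39 VA  (d) PF = 1 (unity)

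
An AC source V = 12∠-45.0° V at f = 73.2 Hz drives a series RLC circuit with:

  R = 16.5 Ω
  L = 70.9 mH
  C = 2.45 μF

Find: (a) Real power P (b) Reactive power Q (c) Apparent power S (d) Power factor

Step 1 — Angular frequency: ω = 2π·f = 2π·73.2 = 459.9 rad/s.
Step 2 — Component impedances:
  R: Z = R = 16.5 Ω
  L: Z = jωL = j·459.9·0.0709 = 0 + j32.61 Ω
  C: Z = 1/(jωC) = -j/(ω·C) = 0 - j887.4 Ω
Step 3 — Series combination: Z_total = R + L + C = 16.5 - j854.8 Ω = 855∠-88.9° Ω.
Step 4 — Source phasor: V = 12∠-45.0° V = 8.485 - j8.485 V.
Step 5 — Current: I = V / Z = 0.01011 + j0.009731 A = 0.01404∠43.9° A.
Step 6 — Complex power: S = V·I* = 0.00325 - j0.1684 VA.
Step 7 — Real power: P = Re(S) = 0.00325 W.
Step 8 — Reactive power: Q = Im(S) = -0.1684 VAR.
Step 9 — Apparent power: |S| = 0.1684 VA.
Step 10 — Power factor: PF = P/|S| = 0.0193 (leading).

(a) P = 0.00325 W  (b) Q = -0.1684 VAR  (c) S = 0.1684 VA  (d) PF = 0.0193 (leading)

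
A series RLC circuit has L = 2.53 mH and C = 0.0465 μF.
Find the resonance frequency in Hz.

Step 1 — Resonance condition Im(Z)=0 gives ω₀ = 1/√(LC).
Step 2 — ω₀ = 1/√(0.00253·4.65e-08) = 9.22e+04 rad/s.
Step 3 — f₀ = ω₀/(2π) = 1.467e+04 Hz.

f₀ = 1.467e+04 Hz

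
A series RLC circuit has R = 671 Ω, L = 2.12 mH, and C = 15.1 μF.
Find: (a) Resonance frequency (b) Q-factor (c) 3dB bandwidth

Step 1 — Resonance: ω₀ = 1/√(LC) = 1/√(0.00212·1.51e-05) = 5589 rad/s.
Step 2 — f₀ = ω₀/(2π) = 889.5 Hz.
Step 3 — Series Q: Q = ω₀L/R = 5589·0.00212/671 = 0.01766.
Step 4 — Bandwidth: Δω = ω₀/Q = 3.165e+05 rad/s; BW = Δω/(2π) = 5.037e+04 Hz.

(a) f₀ = 889.5 Hz  (b) Q = 0.01766  (c) BW = 5.037e+04 Hz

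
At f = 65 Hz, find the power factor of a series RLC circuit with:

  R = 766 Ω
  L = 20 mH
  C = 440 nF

Step 1 — Angular frequency: ω = 2π·f = 2π·65 = 408.4 rad/s.
Step 2 — Component impedances:
  R: Z = R = 766 Ω
  L: Z = jωL = j·408.4·0.02 = 0 + j8.168 Ω
  C: Z = 1/(jωC) = -j/(ω·C) = 0 - j5565 Ω
Step 3 — Series combination: Z_total = R + L + C = 766 - j5557 Ω = 5609∠-82.2° Ω.
Step 4 — Power factor: PF = cos(φ) = Re(Z)/|Z| = 766/5609 = 0.1366.
Step 5 — Type: Im(Z) = -5557 ⇒ leading (phase φ = -82.2°).

PF = 0.1366 (leading, φ = -82.2°)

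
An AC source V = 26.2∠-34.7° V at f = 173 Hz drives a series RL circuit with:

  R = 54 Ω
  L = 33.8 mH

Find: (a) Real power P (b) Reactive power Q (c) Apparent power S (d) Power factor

Step 1 — Angular frequency: ω = 2π·f = 2π·173 = 1087 rad/s.
Step 2 — Component impedances:
  R: Z = R = 54 Ω
  L: Z = jωL = j·1087·0.0338 = 0 + j36.74 Ω
Step 3 — Series combination: Z_total = R + L = 54 + j36.74 Ω = 65.31∠34.2° Ω.
Step 4 — Source phasor: V = 26.2∠-34.7° V = 21.54 - j14.92 V.
Step 5 — Current: I = V / Z = 0.1442 - j0.3743 A = 0.4011∠-68.9° A.
Step 6 — Complex power: S = V·I* = 8.689 + j5.912 VA.
Step 7 — Real power: P = Re(S) = 8.689 W.
Step 8 — Reactive power: Q = Im(S) = 5.912 VAR.
Step 9 — Apparent power: |S| = 10.51 VA.
Step 10 — Power factor: PF = P/|S| = 0.8268 (lagging).

(a) P = 8.689 W  (b) Q = 5.912 VAR  (c) S = 10.51 VA  (d) PF = 0.8268 (lagging)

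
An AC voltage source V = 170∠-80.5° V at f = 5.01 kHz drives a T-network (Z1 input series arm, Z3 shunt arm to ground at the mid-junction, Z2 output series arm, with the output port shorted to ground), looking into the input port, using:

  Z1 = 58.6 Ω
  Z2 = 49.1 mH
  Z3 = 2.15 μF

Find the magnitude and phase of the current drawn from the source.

Step 1 — Angular frequency: ω = 2π·f = 2π·5010 = 3.148e+04 rad/s.
Step 2 — Component impedances:
  Z1: Z = R = 58.6 Ω
  Z2: Z = jωL = j·3.148e+04·0.0491 = 0 + j1546 Ω
  Z3: Z = 1/(jωC) = -j/(ω·C) = 0 - j14.78 Ω
Step 3 — With the output port shorted to ground, the output series arm Z2 runs from the junction to ground; the shunt arm Z3 also runs from the junction to ground. They appear in parallel: Z3 || Z2 = 0 - j14.92 Ω.
Step 4 — Series with input arm Z1: Z_in = Z1 + (Z3 || Z2) = 58.6 - j14.92 Ω = 60.47∠-14.3° Ω.
Step 5 — Source phasor: V = 170∠-80.5° V = 28.06 - j167.7 V.
Step 6 — Ohm's law: I = V / Z_total = (28.06 - j167.7) / (58.6 - j14.92) = 1.134 - j2.573 A.
Step 7 — Convert to polar: |I| = 2.811 A, ∠I = -66.2°.

I = 2.811∠-66.2° A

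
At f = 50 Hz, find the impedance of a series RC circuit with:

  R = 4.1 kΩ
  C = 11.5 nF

Step 1 — Angular frequency: ω = 2π·f = 2π·50 = 314.2 rad/s.
Step 2 — Component impedances:
  R: Z = R = 4100 Ω
  C: Z = 1/(jωC) = -j/(ω·C) = 0 - j2.768e+05 Ω
Step 3 — Series combination: Z_total = R + C = 4100 - j2.768e+05 Ω = 2.768e+05∠-89.2° Ω.

Z = 4100 - j2.768e+05 Ω = 2.768e+05∠-89.2° Ω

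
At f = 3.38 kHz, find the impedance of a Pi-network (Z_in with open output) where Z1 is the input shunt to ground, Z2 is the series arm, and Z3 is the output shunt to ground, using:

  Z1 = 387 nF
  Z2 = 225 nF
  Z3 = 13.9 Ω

Step 1 — Angular frequency: ω = 2π·f = 2π·3380 = 2.124e+04 rad/s.
Step 2 — Component impedances:
  Z1: Z = 1/(jωC) = -j/(ω·C) = 0 - j121.7 Ω
  Z2: Z = 1/(jωC) = -j/(ω·C) = 0 - j209.3 Ω
  Z3: Z = R = 13.9 Ω
Step 3 — With open output, the series arm Z2 and the output shunt Z3 appear in series to ground: Z2 + Z3 = 13.9 - j209.3 Ω.
Step 4 — Parallel with input shunt Z1: Z_in = Z1 || (Z2 + Z3) = 1.875 - j77.02 Ω = 77.04∠-88.6° Ω.

Z = 1.875 - j77.02 Ω = 77.04∠-88.6° Ω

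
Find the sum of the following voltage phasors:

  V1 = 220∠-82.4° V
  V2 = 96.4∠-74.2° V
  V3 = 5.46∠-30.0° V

Step 1 — Convert each phasor to rectangular form:
  V1 = 220·(cos(-82.4°) + j·sin(-82.4°)) = 29.1 - j218.1 V
  V2 = 96.4·(cos(-74.2°) + j·sin(-74.2°)) = 26.25 - j92.76 V
  V3 = 5.46·(cos(-30.0°) + j·sin(-30.0°)) = 4.728 - j2.73 V
Step 2 — Sum components: V_total = 60.07 - j313.6 V.
Step 3 — Convert to polar: |V_total| = 319.3 V, ∠V_total = -79.2°.

V_total = 319.3∠-79.2° V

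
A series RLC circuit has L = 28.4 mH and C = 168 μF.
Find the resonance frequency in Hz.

Step 1 — Resonance condition Im(Z)=0 gives ω₀ = 1/√(LC).
Step 2 — ω₀ = 1/√(0.0284·0.000168) = 457.8 rad/s.
Step 3 — f₀ = ω₀/(2π) = 72.86 Hz.

f₀ = 72.86 Hz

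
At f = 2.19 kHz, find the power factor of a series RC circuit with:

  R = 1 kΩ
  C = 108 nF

Step 1 — Angular frequency: ω = 2π·f = 2π·2190 = 1.376e+04 rad/s.
Step 2 — Component impedances:
  R: Z = R = 1000 Ω
  C: Z = 1/(jωC) = -j/(ω·C) = 0 - j672.9 Ω
Step 3 — Series combination: Z_total = R + C = 1000 - j672.9 Ω = 1205∠-33.9° Ω.
Step 4 — Power factor: PF = cos(φ) = Re(Z)/|Z| = 1000/1205.3 = 0.8297.
Step 5 — Type: Im(Z) = -672.9 ⇒ leading (phase φ = -33.9°).

PF = 0.8297 (leading, φ = -33.9°)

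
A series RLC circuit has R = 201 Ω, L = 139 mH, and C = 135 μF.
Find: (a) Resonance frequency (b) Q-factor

Step 1 — Resonance condition Im(Z)=0 gives ω₀ = 1/√(LC).
Step 2 — ω₀ = 1/√(0.139·0.000135) = 230.8 rad/s.
Step 3 — f₀ = ω₀/(2π) = 36.74 Hz.
Step 4 — Series Q: Q = ω₀L/R = 230.8·0.139/201 = 0.1596.

(a) f₀ = 36.74 Hz  (b) Q = 0.1596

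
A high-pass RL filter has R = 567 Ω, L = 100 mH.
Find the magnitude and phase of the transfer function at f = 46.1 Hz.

Step 1 — Angular frequency: ω = 2π·46.1 = 289.7 rad/s.
Step 2 — Transfer function: H(jω) = jωL/(R + jωL).
Step 3 — Numerator jωL = j·28.97; denominator R + jωL = 567 + j28.97.
Step 4 — H = 0.002603 + j0.05095.
Step 5 — Magnitude: |H| = 0.05102 (-25.8 dB); phase: φ = 87.1°.

|H| = 0.05102 (-25.8 dB), φ = 87.1°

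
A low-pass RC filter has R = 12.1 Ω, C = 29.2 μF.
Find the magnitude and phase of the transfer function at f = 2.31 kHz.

Step 1 — Angular frequency: ω = 2π·2310 = 1.451e+04 rad/s.
Step 2 — Transfer function: H(jω) = 1/(1 + jωRC).
Step 3 — Denominator: 1 + jωRC = 1 + j·1.451e+04·12.1·2.92e-05 = 1 + j5.128.
Step 4 — H = 0.03663 - j0.1879.
Step 5 — Magnitude: |H| = 0.1914 (-14.4 dB); phase: φ = -79.0°.

|H| = 0.1914 (-14.4 dB), φ = -79.0°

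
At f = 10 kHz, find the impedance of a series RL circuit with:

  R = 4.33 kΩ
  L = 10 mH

Step 1 — Angular frequency: ω = 2π·f = 2π·1e+04 = 6.283e+04 rad/s.
Step 2 — Component impedances:
  R: Z = R = 4330 Ω
  L: Z = jωL = j·6.283e+04·0.01 = 0 + j628.3 Ω
Step 3 — Series combination: Z_total = R + L = 4330 + j628.3 Ω = 4375∠8.3° Ω.

Z = 4330 + j628.3 Ω = 4375∠8.3° Ω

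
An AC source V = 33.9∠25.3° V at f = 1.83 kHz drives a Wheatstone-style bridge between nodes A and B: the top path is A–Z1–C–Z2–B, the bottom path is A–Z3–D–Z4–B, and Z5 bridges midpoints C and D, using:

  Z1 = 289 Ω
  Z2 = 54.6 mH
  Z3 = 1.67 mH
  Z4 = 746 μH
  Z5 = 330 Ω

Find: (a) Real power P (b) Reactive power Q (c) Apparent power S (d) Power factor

Step 1 — Angular frequency: ω = 2π·f = 2π·1830 = 1.15e+04 rad/s.
Step 2 — Component impedances:
  Z1: Z = R = 289 Ω
  Z2: Z = jωL = j·1.15e+04·0.0546 = 0 + j627.8 Ω
  Z3: Z = jωL = j·1.15e+04·0.00167 = 0 + j19.2 Ω
  Z4: Z = jωL = j·1.15e+04·0.000746 = 0 + j8.578 Ω
  Z5: Z = R = 330 Ω
Step 3 — Bridge requires nodal analysis (the Z5 bridge couples midpoints C and D, so the two paths cannot be reduced to a simple series/parallel combination). Setting node B to ground and injecting 1 A at node A, the 3-node admittance system at A, C, D solves to V_A = Z_AB = 0.7027 + j27.24 Ω = 27.25∠88.5° Ω.
Step 4 — Source phasor: V = 33.9∠25.3° V = 30.65 + j14.49 V.
Step 5 — Current: I = V / Z = 0.5606 - j1.111 A = 1.244∠-63.2° A.
Step 6 — Complex power: S = V·I* = 1.088 + j42.17 VA.
Step 7 — Real power: P = Re(S) = 1.088 W.
Step 8 — Reactive power: Q = Im(S) = 42.17 VAR.
Step 9 — Apparent power: |S| = 42.18 VA.
Step 10 — Power factor: PF = P/|S| = 0.02579 (lagging).

(a) P = 1.088 W  (b) Q = 42.17 VAR  (c) S = 42.18 VA  (d) PF = 0.02579 (lagging)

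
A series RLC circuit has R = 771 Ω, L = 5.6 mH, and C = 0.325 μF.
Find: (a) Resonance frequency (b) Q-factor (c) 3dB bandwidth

Step 1 — Resonance: ω₀ = 1/√(LC) = 1/√(0.0056·3.25e-07) = 2.344e+04 rad/s.
Step 2 — f₀ = ω₀/(2π) = 3731 Hz.
Step 3 — Series Q: Q = ω₀L/R = 2.344e+04·0.0056/771 = 0.1703.
Step 4 — Bandwidth: Δω = ω₀/Q = 1.377e+05 rad/s; BW = Δω/(2π) = 2.191e+04 Hz.

(a) f₀ = 3731 Hz  (b) Q = 0.1703  (c) BW = 2.191e+04 Hz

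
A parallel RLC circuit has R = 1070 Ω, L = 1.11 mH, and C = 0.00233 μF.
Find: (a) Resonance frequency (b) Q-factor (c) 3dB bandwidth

Step 1 — Resonance: ω₀ = 1/√(LC) = 1/√(0.00111·2.33e-09) = 6.218e+05 rad/s.
Step 2 — f₀ = ω₀/(2π) = 9.896e+04 Hz.
Step 3 — Parallel Q: Q = R/(ω₀L) = 1070/(6.218e+05·0.00111) = 1.55.
Step 4 — Bandwidth: Δω = ω₀/Q = 4.011e+05 rad/s; BW = Δω/(2π) = 6.384e+04 Hz.

(a) f₀ = 9.896e+04 Hz  (b) Q = 1.55  (c) BW = 6.384e+04 Hz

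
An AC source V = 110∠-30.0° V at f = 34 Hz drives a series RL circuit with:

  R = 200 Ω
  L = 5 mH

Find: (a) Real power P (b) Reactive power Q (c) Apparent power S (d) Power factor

Step 1 — Angular frequency: ω = 2π·f = 2π·34 = 213.6 rad/s.
Step 2 — Component impedances:
  R: Z = R = 200 Ω
  L: Z = jωL = j·213.6·0.005 = 0 + j1.068 Ω
Step 3 — Series combination: Z_total = R + L = 200 + j1.068 Ω = 200∠0.3° Ω.
Step 4 — Source phasor: V = 110∠-30.0° V = 95.26 - j55 V.
Step 5 — Current: I = V / Z = 0.4748 - j0.2775 A = 0.55∠-30.3° A.
Step 6 — Complex power: S = V·I* = 60.5 + j0.3231 VA.
Step 7 — Real power: P = Re(S) = 60.5 W.
Step 8 — Reactive power: Q = Im(S) = 0.3231 VAR.
Step 9 — Apparent power: |S| = 60.5 VA.
Step 10 — Power factor: PF = P/|S| = 1 (lagging).

(a) P = 60.5 W  (b) Q = 0.3231 VAR  (c) S = 60.5 VA  (d) PF = 1 (lagging)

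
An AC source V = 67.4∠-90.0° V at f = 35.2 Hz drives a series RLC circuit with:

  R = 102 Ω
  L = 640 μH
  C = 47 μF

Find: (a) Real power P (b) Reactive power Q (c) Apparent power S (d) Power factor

Step 1 — Angular frequency: ω = 2π·f = 2π·35.2 = 221.2 rad/s.
Step 2 — Component impedances:
  R: Z = R = 102 Ω
  L: Z = jωL = j·221.2·0.00064 = 0 + j0.1415 Ω
  C: Z = 1/(jωC) = -j/(ω·C) = 0 - j96.2 Ω
Step 3 — Series combination: Z_total = R + L + C = 102 - j96.06 Ω = 140.1∠-43.3° Ω.
Step 4 — Source phasor: V = 67.4∠-90.0° V = 0 - j67.4 V.
Step 5 — Current: I = V / Z = 0.3298 - j0.3502 A = 0.481∠-46.7° A.
Step 6 — Complex power: S = V·I* = 23.6 - j22.23 VA.
Step 7 — Real power: P = Re(S) = 23.6 W.
Step 8 — Reactive power: Q = Im(S) = -22.23 VAR.
Step 9 — Apparent power: |S| = 32.42 VA.
Step 10 — Power factor: PF = P/|S| = 0.728 (leading).

(a) P = 23.6 W  (b) Q = -22.23 VAR  (c) S = 32.42 VA  (d) PF = 0.728 (leading)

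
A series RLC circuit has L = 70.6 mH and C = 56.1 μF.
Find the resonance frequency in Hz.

Step 1 — Resonance condition Im(Z)=0 gives ω₀ = 1/√(LC).
Step 2 — ω₀ = 1/√(0.0706·5.61e-05) = 502.5 rad/s.
Step 3 — f₀ = ω₀/(2π) = 79.97 Hz.

f₀ = 79.97 Hz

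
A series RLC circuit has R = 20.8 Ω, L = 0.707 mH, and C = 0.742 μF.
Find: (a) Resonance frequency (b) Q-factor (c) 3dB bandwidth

Step 1 — Resonance condition Im(Z)=0 gives ω₀ = 1/√(LC).
Step 2 — ω₀ = 1/√(0.000707·7.42e-07) = 4.366e+04 rad/s.
Step 3 — f₀ = ω₀/(2π) = 6949 Hz.
Step 4 — Series Q: Q = ω₀L/R = 4.366e+04·0.000707/20.8 = 1.484.
Step 5 — 3dB bandwidth: Δω = ω₀/Q = 2.942e+04 rad/s; BW = Δω/(2π) = 4682 Hz.

(a) f₀ = 6949 Hz  (b) Q = 1.484  (c) BW = 4682 Hz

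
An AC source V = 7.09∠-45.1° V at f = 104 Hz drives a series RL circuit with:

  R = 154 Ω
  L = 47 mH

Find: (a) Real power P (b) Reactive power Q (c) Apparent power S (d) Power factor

Step 1 — Angular frequency: ω = 2π·f = 2π·104 = 653.5 rad/s.
Step 2 — Component impedances:
  R: Z = R = 154 Ω
  L: Z = jωL = j·653.5·0.047 = 0 + j30.71 Ω
Step 3 — Series combination: Z_total = R + L = 154 + j30.71 Ω = 157∠11.3° Ω.
Step 4 — Source phasor: V = 7.09∠-45.1° V = 5.005 - j5.022 V.
Step 5 — Current: I = V / Z = 0.025 - j0.0376 A = 0.04515∠-56.4° A.
Step 6 — Complex power: S = V·I* = 0.3139 + j0.06261 VA.
Step 7 — Real power: P = Re(S) = 0.3139 W.
Step 8 — Reactive power: Q = Im(S) = 0.06261 VAR.
Step 9 — Apparent power: |S| = 0.3201 VA.
Step 10 — Power factor: PF = P/|S| = 0.9807 (lagging).

(a) P = 0.3139 W  (b) Q = 0.06261 VAR  (c) S = 0.3201 VA  (d) PF = 0.9807 (lagging)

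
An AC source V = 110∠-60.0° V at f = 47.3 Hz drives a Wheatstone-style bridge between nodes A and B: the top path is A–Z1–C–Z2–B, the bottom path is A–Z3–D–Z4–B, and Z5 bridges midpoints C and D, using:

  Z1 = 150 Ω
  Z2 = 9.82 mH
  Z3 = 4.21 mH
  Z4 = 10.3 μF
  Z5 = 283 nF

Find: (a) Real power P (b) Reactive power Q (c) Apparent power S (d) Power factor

Step 1 — Angular frequency: ω = 2π·f = 2π·47.3 = 297.2 rad/s.
Step 2 — Component impedances:
  Z1: Z = R = 150 Ω
  Z2: Z = jωL = j·297.2·0.00982 = 0 + j2.918 Ω
  Z3: Z = jωL = j·297.2·0.00421 = 0 + j1.251 Ω
  Z4: Z = 1/(jωC) = -j/(ω·C) = 0 - j326.7 Ω
  Z5: Z = 1/(jωC) = -j/(ω·C) = 0 - j1.189e+04 Ω
Step 3 — Bridge requires nodal analysis (the Z5 bridge couples midpoints C and D, so the two paths cannot be reduced to a simple series/parallel combination). Setting node B to ground and injecting 1 A at node A, the 3-node admittance system at A, C, D solves to V_A = Z_AB = 124.3 - j56.47 Ω = 136.6∠-24.4° Ω.
Step 4 — Source phasor: V = 110∠-60.0° V = 55 - j95.26 V.
Step 5 — Current: I = V / Z = 0.6552 - j0.4686 A = 0.8055∠-35.6° A.
Step 6 — Complex power: S = V·I* = 80.68 - j36.64 VA.
Step 7 — Real power: P = Re(S) = 80.68 W.
Step 8 — Reactive power: Q = Im(S) = -36.64 VAR.
Step 9 — Apparent power: |S| = 88.61 VA.
Step 10 — Power factor: PF = P/|S| = 0.9105 (leading).

(a) P = 80.68 W  (b) Q = -36.64 VAR  (c) S = 88.61 VA  (d) PF = 0.9105 (leading)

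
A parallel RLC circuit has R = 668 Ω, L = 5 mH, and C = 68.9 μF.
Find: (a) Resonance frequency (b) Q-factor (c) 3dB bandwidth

Step 1 — Resonance: ω₀ = 1/√(LC) = 1/√(0.005·6.89e-05) = 1704 rad/s.
Step 2 — f₀ = ω₀/(2π) = 271.2 Hz.
Step 3 — Parallel Q: Q = R/(ω₀L) = 668/(1704·0.005) = 78.42.
Step 4 — Bandwidth: Δω = ω₀/Q = 21.73 rad/s; BW = Δω/(2π) = 3.458 Hz.

(a) f₀ = 271.2 Hz  (b) Q = 78.42  (c) BW = 3.458 Hz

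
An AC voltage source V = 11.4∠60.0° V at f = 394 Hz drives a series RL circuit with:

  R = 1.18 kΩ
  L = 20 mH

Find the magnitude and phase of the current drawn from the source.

Step 1 — Angular frequency: ω = 2π·f = 2π·394 = 2476 rad/s.
Step 2 — Component impedances:
  R: Z = R = 1180 Ω
  L: Z = jωL = j·2476·0.02 = 0 + j49.51 Ω
Step 3 — Series combination: Z_total = R + L = 1180 + j49.51 Ω = 1181∠2.4° Ω.
Step 4 — Source phasor: V = 11.4∠60.0° V = 5.7 + j9.873 V.
Step 5 — Ohm's law: I = V / Z_total = (5.7 + j9.873) / (1180 + j49.51) = 0.005172 + j0.00815 A.
Step 6 — Convert to polar: |I| = 0.009653 A, ∠I = 57.6°.

I = 0.009653∠57.6° A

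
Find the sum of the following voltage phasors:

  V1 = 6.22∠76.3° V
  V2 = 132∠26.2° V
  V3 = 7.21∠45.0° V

Step 1 — Convert each phasor to rectangular form:
  V1 = 6.22·(cos(76.3°) + j·sin(76.3°)) = 1.473 + j6.043 V
  V2 = 132·(cos(26.2°) + j·sin(26.2°)) = 118.4 + j58.28 V
  V3 = 7.21·(cos(45.0°) + j·sin(45.0°)) = 5.098 + j5.098 V
Step 2 — Sum components: V_total = 125 + j69.42 V.
Step 3 — Convert to polar: |V_total| = 143 V, ∠V_total = 29.0°.

V_total = 143∠29.0° V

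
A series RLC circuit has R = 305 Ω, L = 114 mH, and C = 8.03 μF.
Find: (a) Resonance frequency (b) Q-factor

Step 1 — Resonance condition Im(Z)=0 gives ω₀ = 1/√(LC).
Step 2 — ω₀ = 1/√(0.114·8.03e-06) = 1045 rad/s.
Step 3 — f₀ = ω₀/(2π) = 166.3 Hz.
Step 4 — Series Q: Q = ω₀L/R = 1045·0.114/305 = 0.3907.

(a) f₀ = 166.3 Hz  (b) Q = 0.3907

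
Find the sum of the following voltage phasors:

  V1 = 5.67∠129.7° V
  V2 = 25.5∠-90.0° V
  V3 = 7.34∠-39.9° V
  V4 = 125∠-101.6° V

Step 1 — Convert each phasor to rectangular form:
  V1 = 5.67·(cos(129.7°) + j·sin(129.7°)) = -3.622 + j4.362 V
  V2 = 25.5·(cos(-90.0°) + j·sin(-90.0°)) = 0 - j25.5 V
  V3 = 7.34·(cos(-39.9°) + j·sin(-39.9°)) = 5.631 - j4.708 V
  V4 = 125·(cos(-101.6°) + j·sin(-101.6°)) = -25.13 - j122.4 V
Step 2 — Sum components: V_total = -23.13 - j148.3 V.
Step 3 — Convert to polar: |V_total| = 150.1 V, ∠V_total = -98.9°.

V_total = 150.1∠-98.9° V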